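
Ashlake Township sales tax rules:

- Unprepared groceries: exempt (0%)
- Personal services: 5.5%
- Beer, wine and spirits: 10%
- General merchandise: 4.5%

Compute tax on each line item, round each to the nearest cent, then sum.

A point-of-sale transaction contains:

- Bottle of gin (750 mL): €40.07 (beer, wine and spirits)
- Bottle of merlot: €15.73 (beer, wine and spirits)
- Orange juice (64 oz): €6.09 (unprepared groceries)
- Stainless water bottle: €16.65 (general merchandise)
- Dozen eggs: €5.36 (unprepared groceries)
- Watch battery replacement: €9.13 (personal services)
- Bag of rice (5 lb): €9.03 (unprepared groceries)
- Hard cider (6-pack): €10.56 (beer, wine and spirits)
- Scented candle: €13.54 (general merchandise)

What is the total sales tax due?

€8.50

Bottle of gin (750 mL) €40.07: beer, wine and spirits → 10% → €4.01
Bottle of merlot €15.73: beer, wine and spirits → 10% → €1.57
Orange juice (64 oz) €6.09: unprepared groceries → 0% → €0.00
Stainless water bottle €16.65: general merchandise → 4.5% → €0.75
Dozen eggs €5.36: unprepared groceries → 0% → €0.00
Watch battery replacement €9.13: personal services → 5.5% → €0.50
Bag of rice (5 lb) €9.03: unprepared groceries → 0% → €0.00
Hard cider (6-pack) €10.56: beer, wine and spirits → 10% → €1.06
Scented candle €13.54: general merchandise → 4.5% → €0.61
Total tax = €4.01 + €1.57 + €0.75 + €0.50 + €1.06 + €0.61 = €8.50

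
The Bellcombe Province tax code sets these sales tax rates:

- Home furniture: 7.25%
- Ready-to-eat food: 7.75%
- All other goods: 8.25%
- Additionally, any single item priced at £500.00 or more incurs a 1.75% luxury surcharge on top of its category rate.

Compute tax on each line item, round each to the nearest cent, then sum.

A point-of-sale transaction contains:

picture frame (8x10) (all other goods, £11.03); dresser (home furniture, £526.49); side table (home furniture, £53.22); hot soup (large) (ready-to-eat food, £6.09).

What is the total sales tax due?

Picture frame (8x10) £11.03: all other goods → 8.25% → £0.91
Dresser £526.49: home furniture → 7.25% + 1.75% surcharge = 9% → £47.38
Side table £53.22: home furniture → 7.25% → £3.86
Hot soup (large) £6.09: ready-to-eat food → 7.75% → £0.47
Total tax = £0.91 + £47.38 + £3.86 + £0.47 = £52.62

£52.62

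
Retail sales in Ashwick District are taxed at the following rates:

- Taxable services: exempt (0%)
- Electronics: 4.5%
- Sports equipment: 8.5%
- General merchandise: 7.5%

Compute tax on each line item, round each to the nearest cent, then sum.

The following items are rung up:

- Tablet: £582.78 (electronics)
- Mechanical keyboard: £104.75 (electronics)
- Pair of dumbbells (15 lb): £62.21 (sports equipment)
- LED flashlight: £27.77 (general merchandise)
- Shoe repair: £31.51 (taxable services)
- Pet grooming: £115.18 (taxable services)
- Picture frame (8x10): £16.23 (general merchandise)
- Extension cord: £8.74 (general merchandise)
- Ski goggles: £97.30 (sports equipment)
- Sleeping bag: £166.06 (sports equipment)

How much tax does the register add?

£62.58

Tablet £582.78: electronics → 4.5% → £26.23
Mechanical keyboard £104.75: electronics → 4.5% → £4.71
Pair of dumbbells (15 lb) £62.21: sports equipment → 8.5% → £5.29
LED flashlight £27.77: general merchandise → 7.5% → £2.08
Shoe repair £31.51: taxable services → 0% → £0.00
Pet grooming £115.18: taxable services → 0% → £0.00
Picture frame (8x10) £16.23: general merchandise → 7.5% → £1.22
Extension cord £8.74: general merchandise → 7.5% → £0.66
Ski goggles £97.30: sports equipment → 8.5% → £8.27
Sleeping bag £166.06: sports equipment → 8.5% → £14.12
Total tax = £26.23 + £4.71 + £5.29 + £2.08 + £1.22 + £0.66 + £8.27 + £14.12 = £62.58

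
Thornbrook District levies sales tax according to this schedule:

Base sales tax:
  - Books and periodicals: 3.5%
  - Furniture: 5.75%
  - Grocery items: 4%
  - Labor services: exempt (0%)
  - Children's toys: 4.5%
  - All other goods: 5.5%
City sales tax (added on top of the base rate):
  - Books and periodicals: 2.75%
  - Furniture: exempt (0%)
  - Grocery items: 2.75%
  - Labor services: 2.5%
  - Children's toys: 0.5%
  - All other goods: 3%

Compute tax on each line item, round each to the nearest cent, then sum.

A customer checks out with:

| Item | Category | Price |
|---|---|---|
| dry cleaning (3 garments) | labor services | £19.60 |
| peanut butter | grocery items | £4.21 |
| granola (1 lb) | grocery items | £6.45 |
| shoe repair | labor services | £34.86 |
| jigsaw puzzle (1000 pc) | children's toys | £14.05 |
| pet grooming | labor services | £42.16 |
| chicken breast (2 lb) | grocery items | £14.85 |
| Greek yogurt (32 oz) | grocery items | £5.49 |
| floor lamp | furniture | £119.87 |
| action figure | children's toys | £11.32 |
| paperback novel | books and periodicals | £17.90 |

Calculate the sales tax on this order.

Dry cleaning (3 garments) £19.60: labor services → 0% + 2.5% city = 2.5% → £0.49
Peanut butter £4.21: grocery items → 4% + 2.75% city = 6.75% → £0.28
Granola (1 lb) £6.45: grocery items → 4% + 2.75% city = 6.75% → £0.44
Shoe repair £34.86: labor services → 0% + 2.5% city = 2.5% → £0.87
Jigsaw puzzle (1000 pc) £14.05: children's toys → 4.5% + 0.5% city = 5% → £0.70
Pet grooming £42.16: labor services → 0% + 2.5% city = 2.5% → £1.05
Chicken breast (2 lb) £14.85: grocery items → 4% + 2.75% city = 6.75% → £1.00
Greek yogurt (32 oz) £5.49: grocery items → 4% + 2.75% city = 6.75% → £0.37
Floor lamp £119.87: furniture → 5.75% + 0% city = 5.75% → £6.89
Action figure £11.32: children's toys → 4.5% + 0.5% city = 5% → £0.57
Paperback novel £17.90: books and periodicals → 3.5% + 2.75% city = 6.25% → £1.12
Total tax = £0.49 + £0.28 + £0.44 + £0.87 + £0.70 + £1.05 + £1.00 + £0.37 + £6.89 + £0.57 + £1.12 = £13.78

£13.78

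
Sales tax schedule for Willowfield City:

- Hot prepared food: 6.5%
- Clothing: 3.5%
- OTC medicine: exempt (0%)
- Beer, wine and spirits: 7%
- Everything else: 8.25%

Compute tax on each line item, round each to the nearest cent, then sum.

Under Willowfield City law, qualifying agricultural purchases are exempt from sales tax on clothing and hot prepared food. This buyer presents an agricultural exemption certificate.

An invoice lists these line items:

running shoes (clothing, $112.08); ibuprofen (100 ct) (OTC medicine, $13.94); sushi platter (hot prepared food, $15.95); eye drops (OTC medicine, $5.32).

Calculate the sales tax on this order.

Running shoes $112.08: clothing, buyer-exempt → 0% → $0.00
Ibuprofen (100 ct) $13.94: OTC medicine → 0% → $0.00
Sushi platter $15.95: hot prepared food, buyer-exempt → 0% → $0.00
Eye drops $5.32: OTC medicine → 0% → $0.00
Total tax = $0.00

$0.00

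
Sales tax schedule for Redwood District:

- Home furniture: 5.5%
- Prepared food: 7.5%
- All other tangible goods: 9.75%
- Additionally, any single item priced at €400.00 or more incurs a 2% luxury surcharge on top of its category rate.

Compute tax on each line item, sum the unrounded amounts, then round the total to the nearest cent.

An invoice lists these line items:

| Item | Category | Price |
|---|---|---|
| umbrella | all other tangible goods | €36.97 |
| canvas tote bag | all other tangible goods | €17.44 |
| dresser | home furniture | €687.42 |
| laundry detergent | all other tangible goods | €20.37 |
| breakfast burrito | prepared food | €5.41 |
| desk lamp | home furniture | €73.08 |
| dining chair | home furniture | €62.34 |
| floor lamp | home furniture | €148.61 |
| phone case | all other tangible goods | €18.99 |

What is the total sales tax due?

€76.73

Umbrella €36.97: all other tangible goods → 9.75% → €3.604575
Canvas tote bag €17.44: all other tangible goods → 9.75% → €1.7004
Dresser €687.42: home furniture → 5.5% + 2% surcharge = 7.5% → €51.5565
Laundry detergent €20.37: all other tangible goods → 9.75% → €1.986075
Breakfast burrito €5.41: prepared food → 7.5% → €0.40575
Desk lamp €73.08: home furniture → 5.5% → €4.0194
Dining chair €62.34: home furniture → 5.5% → €3.4287
Floor lamp €148.61: home furniture → 5.5% → €8.17355
Phone case €18.99: all other tangible goods → 9.75% → €1.851525
Unrounded tax sum = €76.726475 → €76.73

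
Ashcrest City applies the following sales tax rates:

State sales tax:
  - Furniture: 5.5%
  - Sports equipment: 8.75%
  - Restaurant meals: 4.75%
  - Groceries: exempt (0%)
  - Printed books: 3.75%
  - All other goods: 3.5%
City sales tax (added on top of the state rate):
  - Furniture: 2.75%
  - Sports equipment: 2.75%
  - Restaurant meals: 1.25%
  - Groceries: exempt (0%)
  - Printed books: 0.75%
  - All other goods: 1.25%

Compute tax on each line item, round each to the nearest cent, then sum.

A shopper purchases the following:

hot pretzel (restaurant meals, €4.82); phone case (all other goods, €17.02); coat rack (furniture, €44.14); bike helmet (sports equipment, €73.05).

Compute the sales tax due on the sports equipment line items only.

Bike helmet €73.05: sports equipment → 8.75% + 2.75% city = 11.5% → €8.40
Tax on sports equipment = €8.40

€8.40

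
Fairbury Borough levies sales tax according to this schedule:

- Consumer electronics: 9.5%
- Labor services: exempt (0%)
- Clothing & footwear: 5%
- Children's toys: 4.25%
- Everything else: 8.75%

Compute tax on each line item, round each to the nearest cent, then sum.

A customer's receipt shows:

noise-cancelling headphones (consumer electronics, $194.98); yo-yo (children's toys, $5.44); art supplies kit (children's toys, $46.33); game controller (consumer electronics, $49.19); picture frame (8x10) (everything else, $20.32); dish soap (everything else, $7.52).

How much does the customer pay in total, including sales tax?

$351.61

Noise-cancelling headphones $194.98: consumer electronics → 9.5% → $18.52
Yo-yo $5.44: children's toys → 4.25% → $0.23
Art supplies kit $46.33: children's toys → 4.25% → $1.97
Game controller $49.19: consumer electronics → 9.5% → $4.67
Picture frame (8x10) $20.32: everything else → 8.75% → $1.78
Dish soap $7.52: everything else → 8.75% → $0.66
Subtotal = $323.78; tax = $27.83; total due = $351.61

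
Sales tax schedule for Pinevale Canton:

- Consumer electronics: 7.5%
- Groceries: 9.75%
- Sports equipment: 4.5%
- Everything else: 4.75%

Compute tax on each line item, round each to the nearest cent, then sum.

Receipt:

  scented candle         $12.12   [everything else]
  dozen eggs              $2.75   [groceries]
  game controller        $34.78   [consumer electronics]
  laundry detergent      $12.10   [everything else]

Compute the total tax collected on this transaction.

Scented candle $12.12: everything else → 4.75% → $0.58
Dozen eggs $2.75: groceries → 9.75% → $0.27
Game controller $34.78: consumer electronics → 7.5% → $2.61
Laundry detergent $12.10: everything else → 4.75% → $0.57
Total tax = $0.58 + $0.27 + $2.61 + $0.57 = $4.03

$4.03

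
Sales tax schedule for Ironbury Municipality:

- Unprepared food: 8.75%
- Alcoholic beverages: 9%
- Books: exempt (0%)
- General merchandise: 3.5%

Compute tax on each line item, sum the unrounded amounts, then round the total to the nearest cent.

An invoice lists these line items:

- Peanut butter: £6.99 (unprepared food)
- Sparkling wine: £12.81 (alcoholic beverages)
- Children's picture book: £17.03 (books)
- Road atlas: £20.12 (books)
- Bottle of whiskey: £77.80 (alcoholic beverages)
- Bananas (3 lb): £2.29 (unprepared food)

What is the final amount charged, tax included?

£146.01

Peanut butter £6.99: unprepared food → 8.75% → £0.611625
Sparkling wine £12.81: alcoholic beverages → 9% → £1.1529
Children's picture book £17.03: books → 0% → £0.00
Road atlas £20.12: books → 0% → £0.00
Bottle of whiskey £77.80: alcoholic beverages → 9% → £7.002
Bananas (3 lb) £2.29: unprepared food → 8.75% → £0.200375
Subtotal = £137.04; unrounded tax = £8.9669 → £8.97; total due = £146.01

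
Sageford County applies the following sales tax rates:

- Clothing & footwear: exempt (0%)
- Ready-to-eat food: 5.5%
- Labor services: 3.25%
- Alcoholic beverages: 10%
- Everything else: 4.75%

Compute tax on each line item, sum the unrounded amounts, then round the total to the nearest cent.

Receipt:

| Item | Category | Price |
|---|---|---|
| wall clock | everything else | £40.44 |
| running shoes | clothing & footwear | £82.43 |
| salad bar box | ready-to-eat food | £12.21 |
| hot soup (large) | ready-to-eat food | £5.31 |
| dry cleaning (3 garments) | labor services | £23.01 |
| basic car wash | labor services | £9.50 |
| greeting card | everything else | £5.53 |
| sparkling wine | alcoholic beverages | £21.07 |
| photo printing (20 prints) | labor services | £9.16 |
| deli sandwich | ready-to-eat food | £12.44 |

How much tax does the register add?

£7.29

Wall clock £40.44: everything else → 4.75% → £1.9209
Running shoes £82.43: clothing & footwear → 0% → £0.00
Salad bar box £12.21: ready-to-eat food → 5.5% → £0.67155
Hot soup (large) £5.31: ready-to-eat food → 5.5% → £0.29205
Dry cleaning (3 garments) £23.01: labor services → 3.25% → £0.747825
Basic car wash £9.50: labor services → 3.25% → £0.30875
Greeting card £5.53: everything else → 4.75% → £0.262675
Sparkling wine £21.07: alcoholic beverages → 10% → £2.107
Photo printing (20 prints) £9.16: labor services → 3.25% → £0.2977
Deli sandwich £12.44: ready-to-eat food → 5.5% → £0.6842
Unrounded tax sum = £7.29265 → £7.29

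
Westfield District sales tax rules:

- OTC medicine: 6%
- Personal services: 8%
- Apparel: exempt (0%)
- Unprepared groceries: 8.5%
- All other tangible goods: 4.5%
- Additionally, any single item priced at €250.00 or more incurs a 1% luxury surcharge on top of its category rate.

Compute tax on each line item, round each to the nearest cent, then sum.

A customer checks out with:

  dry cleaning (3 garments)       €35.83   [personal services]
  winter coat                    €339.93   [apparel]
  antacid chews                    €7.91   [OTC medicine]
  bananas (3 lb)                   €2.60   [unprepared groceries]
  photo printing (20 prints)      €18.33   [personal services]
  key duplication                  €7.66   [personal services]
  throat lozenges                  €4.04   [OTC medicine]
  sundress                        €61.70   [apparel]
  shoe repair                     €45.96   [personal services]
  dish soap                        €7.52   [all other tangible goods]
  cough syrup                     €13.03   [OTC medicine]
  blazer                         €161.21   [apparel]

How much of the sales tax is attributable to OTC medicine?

Antacid chews €7.91: OTC medicine → 6% → €0.47
Throat lozenges €4.04: OTC medicine → 6% → €0.24
Cough syrup €13.03: OTC medicine → 6% → €0.78
Tax on OTC medicine = €0.47 + €0.24 + €0.78 = €1.49

€1.49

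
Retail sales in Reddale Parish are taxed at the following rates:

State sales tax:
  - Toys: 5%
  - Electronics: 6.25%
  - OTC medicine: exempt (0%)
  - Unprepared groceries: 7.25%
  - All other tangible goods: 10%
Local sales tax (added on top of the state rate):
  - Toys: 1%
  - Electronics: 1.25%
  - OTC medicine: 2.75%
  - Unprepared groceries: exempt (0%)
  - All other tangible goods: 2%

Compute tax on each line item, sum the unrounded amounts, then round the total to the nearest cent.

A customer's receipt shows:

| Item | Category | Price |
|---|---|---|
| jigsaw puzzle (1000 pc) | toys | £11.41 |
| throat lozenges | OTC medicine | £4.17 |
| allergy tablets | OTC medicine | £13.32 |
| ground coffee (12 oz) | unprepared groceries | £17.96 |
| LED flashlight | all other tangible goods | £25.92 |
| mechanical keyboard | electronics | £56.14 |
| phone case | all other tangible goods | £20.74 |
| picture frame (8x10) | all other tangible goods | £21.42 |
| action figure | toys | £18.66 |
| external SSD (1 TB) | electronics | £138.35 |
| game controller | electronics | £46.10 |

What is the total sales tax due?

£29.80

Jigsaw puzzle (1000 pc) £11.41: toys → 5% + 1% local = 6% → £0.6846
Throat lozenges £4.17: OTC medicine → 0% + 2.75% local = 2.75% → £0.114675
Allergy tablets £13.32: OTC medicine → 0% + 2.75% local = 2.75% → £0.3663
Ground coffee (12 oz) £17.96: unprepared groceries → 7.25% + 0% local = 7.25% → £1.3021
LED flashlight £25.92: all other tangible goods → 10% + 2% local = 12% → £3.1104
Mechanical keyboard £56.14: electronics → 6.25% + 1.25% local = 7.5% → £4.2105
Phone case £20.74: all other tangible goods → 10% + 2% local = 12% → £2.4888
Picture frame (8x10) £21.42: all other tangible goods → 10% + 2% local = 12% → £2.5704
Action figure £18.66: toys → 5% + 1% local = 6% → £1.1196
External SSD (1 TB) £138.35: electronics → 6.25% + 1.25% local = 7.5% → £10.37625
Game controller £46.10: electronics → 6.25% + 1.25% local = 7.5% → £3.4575
Unrounded tax sum = £29.801125 → £29.80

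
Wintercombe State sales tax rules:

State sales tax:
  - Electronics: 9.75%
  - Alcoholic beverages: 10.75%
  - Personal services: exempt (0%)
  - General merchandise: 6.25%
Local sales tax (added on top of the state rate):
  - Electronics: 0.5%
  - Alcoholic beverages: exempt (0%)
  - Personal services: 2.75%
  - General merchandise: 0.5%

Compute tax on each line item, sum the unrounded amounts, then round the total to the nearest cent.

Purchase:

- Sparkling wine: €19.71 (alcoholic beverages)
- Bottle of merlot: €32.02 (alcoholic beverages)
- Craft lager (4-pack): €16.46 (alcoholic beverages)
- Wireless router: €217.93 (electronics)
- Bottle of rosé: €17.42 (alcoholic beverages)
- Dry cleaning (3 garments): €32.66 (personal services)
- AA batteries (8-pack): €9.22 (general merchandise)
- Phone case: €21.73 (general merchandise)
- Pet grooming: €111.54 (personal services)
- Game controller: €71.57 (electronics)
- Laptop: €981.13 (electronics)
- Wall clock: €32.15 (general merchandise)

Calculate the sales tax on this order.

€147.67

Sparkling wine €19.71: alcoholic beverages → 10.75% + 0% local = 10.75% → €2.118825
Bottle of merlot €32.02: alcoholic beverages → 10.75% + 0% local = 10.75% → €3.44215
Craft lager (4-pack) €16.46: alcoholic beverages → 10.75% + 0% local = 10.75% → €1.76945
Wireless router €217.93: electronics → 9.75% + 0.5% local = 10.25% → €22.337825
Bottle of rosé €17.42: alcoholic beverages → 10.75% + 0% local = 10.75% → €1.87265
Dry cleaning (3 garments) €32.66: personal services → 0% + 2.75% local = 2.75% → €0.89815
AA batteries (8-pack) €9.22: general merchandise → 6.25% + 0.5% local = 6.75% → €0.62235
Phone case €21.73: general merchandise → 6.25% + 0.5% local = 6.75% → €1.466775
Pet grooming €111.54: personal services → 0% + 2.75% local = 2.75% → €3.06735
Game controller €71.57: electronics → 9.75% + 0.5% local = 10.25% → €7.335925
Laptop €981.13: electronics → 9.75% + 0.5% local = 10.25% → €100.565825
Wall clock €32.15: general merchandise → 6.25% + 0.5% local = 6.75% → €2.170125
Unrounded tax sum = €147.6674 → €147.67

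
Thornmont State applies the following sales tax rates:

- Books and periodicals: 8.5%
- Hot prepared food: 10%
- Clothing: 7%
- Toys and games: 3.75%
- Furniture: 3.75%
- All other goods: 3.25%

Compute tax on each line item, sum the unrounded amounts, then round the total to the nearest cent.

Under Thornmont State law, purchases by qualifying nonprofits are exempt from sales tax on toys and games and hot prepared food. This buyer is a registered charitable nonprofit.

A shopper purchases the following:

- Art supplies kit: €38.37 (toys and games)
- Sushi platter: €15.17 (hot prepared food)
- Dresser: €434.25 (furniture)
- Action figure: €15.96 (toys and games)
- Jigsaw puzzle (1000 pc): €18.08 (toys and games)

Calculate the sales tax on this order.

€16.28

Art supplies kit €38.37: toys and games, buyer-exempt → 0% → €0.00
Sushi platter €15.17: hot prepared food, buyer-exempt → 0% → €0.00
Dresser €434.25: furniture → 3.75% → €16.284375
Action figure €15.96: toys and games, buyer-exempt → 0% → €0.00
Jigsaw puzzle (1000 pc) €18.08: toys and games, buyer-exempt → 0% → €0.00
Unrounded tax sum = €16.284375 → €16.28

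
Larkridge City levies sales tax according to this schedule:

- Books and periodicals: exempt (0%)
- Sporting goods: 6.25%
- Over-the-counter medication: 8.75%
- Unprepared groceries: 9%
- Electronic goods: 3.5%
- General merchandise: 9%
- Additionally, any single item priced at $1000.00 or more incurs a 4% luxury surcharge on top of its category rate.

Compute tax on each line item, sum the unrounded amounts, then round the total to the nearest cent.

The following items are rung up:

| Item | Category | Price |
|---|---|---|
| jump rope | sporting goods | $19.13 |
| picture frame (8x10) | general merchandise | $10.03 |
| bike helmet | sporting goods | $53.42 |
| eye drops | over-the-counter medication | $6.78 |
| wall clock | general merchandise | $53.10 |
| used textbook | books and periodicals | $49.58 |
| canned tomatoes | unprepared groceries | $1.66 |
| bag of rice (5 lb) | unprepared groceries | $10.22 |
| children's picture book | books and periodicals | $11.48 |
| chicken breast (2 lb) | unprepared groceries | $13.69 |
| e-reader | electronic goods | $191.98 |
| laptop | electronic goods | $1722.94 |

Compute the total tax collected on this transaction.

Jump rope $19.13: sporting goods → 6.25% → $1.195625
Picture frame (8x10) $10.03: general merchandise → 9% → $0.9027
Bike helmet $53.42: sporting goods → 6.25% → $3.33875
Eye drops $6.78: over-the-counter medication → 8.75% → $0.59325
Wall clock $53.10: general merchandise → 9% → $4.779
Used textbook $49.58: books and periodicals → 0% → $0.00
Canned tomatoes $1.66: unprepared groceries → 9% → $0.1494
Bag of rice (5 lb) $10.22: unprepared groceries → 9% → $0.9198
Children's picture book $11.48: books and periodicals → 0% → $0.00
Chicken breast (2 lb) $13.69: unprepared groceries → 9% → $1.2321
E-reader $191.98: electronic goods → 3.5% → $6.7193
Laptop $1722.94: electronic goods → 3.5% + 4% surcharge = 7.5% → $129.2205
Unrounded tax sum = $149.050425 → $149.05

$149.05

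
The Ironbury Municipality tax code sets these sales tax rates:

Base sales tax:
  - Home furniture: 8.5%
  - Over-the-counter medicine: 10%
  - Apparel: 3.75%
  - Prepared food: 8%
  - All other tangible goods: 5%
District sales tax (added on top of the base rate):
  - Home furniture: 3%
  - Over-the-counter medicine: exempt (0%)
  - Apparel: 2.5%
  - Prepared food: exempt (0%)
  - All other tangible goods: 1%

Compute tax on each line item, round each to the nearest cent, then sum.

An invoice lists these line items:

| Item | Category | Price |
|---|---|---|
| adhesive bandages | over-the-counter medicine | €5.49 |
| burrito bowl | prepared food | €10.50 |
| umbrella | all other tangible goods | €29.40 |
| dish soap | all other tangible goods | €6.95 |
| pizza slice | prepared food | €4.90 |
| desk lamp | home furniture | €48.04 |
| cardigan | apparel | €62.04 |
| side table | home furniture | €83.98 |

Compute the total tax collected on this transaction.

Adhesive bandages €5.49: over-the-counter medicine → 10% + 0% district = 10% → €0.55
Burrito bowl €10.50: prepared food → 8% + 0% district = 8% → €0.84
Umbrella €29.40: all other tangible goods → 5% + 1% district = 6% → €1.76
Dish soap €6.95: all other tangible goods → 5% + 1% district = 6% → €0.42
Pizza slice €4.90: prepared food → 8% + 0% district = 8% → €0.39
Desk lamp €48.04: home furniture → 8.5% + 3% district = 11.5% → €5.52
Cardigan €62.04: apparel → 3.75% + 2.5% district = 6.25% → €3.88
Side table €83.98: home furniture → 8.5% + 3% district = 11.5% → €9.66
Total tax = €0.55 + €0.84 + €1.76 + €0.42 + €0.39 + €5.52 + €3.88 + €9.66 = €23.02

€23.02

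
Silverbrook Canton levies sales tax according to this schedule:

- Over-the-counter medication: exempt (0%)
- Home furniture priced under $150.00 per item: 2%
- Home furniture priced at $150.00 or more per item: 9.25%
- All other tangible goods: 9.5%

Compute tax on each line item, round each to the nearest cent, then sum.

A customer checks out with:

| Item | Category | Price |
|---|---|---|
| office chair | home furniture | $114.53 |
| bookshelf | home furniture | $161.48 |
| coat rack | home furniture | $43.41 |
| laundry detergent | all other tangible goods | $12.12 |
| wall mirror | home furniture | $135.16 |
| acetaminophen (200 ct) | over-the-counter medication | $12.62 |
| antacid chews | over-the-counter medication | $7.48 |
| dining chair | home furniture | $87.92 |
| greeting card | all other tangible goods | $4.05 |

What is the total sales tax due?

$24.09

Office chair $114.53: home furniture, under $150.00 → 2% → $2.29
Bookshelf $161.48: home furniture, $150.00 or more → 9.25% → $14.94
Coat rack $43.41: home furniture, under $150.00 → 2% → $0.87
Laundry detergent $12.12: all other tangible goods → 9.5% → $1.15
Wall mirror $135.16: home furniture, under $150.00 → 2% → $2.70
Acetaminophen (200 ct) $12.62: over-the-counter medication → 0% → $0.00
Antacid chews $7.48: over-the-counter medication → 0% → $0.00
Dining chair $87.92: home furniture, under $150.00 → 2% → $1.76
Greeting card $4.05: all other tangible goods → 9.5% → $0.38
Total tax = $2.29 + $14.94 + $0.87 + $1.15 + $2.70 + $1.76 + $0.38 = $24.09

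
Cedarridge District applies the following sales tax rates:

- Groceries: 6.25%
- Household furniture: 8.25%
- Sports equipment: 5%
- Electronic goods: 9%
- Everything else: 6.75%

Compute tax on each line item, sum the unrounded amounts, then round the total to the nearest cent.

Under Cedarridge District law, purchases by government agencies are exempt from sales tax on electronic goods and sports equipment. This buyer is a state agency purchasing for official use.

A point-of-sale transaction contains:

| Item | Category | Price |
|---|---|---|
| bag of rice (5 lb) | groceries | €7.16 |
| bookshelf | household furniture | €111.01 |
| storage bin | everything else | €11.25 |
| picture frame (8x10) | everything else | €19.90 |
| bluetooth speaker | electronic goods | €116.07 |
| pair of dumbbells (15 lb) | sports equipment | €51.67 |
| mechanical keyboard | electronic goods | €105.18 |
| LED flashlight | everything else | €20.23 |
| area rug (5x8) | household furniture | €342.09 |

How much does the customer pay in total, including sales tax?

€825.86

Bag of rice (5 lb) €7.16: groceries → 6.25% → €0.4475
Bookshelf €111.01: household furniture → 8.25% → €9.158325
Storage bin €11.25: everything else → 6.75% → €0.759375
Picture frame (8x10) €19.90: everything else → 6.75% → €1.34325
Bluetooth speaker €116.07: electronic goods, buyer-exempt → 0% → €0.00
Pair of dumbbells (15 lb) €51.67: sports equipment, buyer-exempt → 0% → €0.00
Mechanical keyboard €105.18: electronic goods, buyer-exempt → 0% → €0.00
LED flashlight €20.23: everything else → 6.75% → €1.365525
Area rug (5x8) €342.09: household furniture → 8.25% → €28.222425
Subtotal = €784.56; unrounded tax = €41.2964 → €41.30; total due = €825.86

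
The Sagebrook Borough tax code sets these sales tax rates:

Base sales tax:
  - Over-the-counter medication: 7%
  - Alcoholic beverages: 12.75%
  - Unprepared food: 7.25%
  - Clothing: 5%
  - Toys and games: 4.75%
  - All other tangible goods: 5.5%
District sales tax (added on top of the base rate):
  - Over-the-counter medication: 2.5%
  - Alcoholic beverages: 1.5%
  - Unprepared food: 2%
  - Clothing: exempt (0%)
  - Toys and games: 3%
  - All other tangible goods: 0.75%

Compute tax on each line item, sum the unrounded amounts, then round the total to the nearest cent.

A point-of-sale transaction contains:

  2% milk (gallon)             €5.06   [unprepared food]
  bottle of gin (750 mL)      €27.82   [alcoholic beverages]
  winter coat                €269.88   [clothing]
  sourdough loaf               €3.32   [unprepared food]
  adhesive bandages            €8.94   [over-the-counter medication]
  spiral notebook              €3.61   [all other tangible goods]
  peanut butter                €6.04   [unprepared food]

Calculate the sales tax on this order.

€19.87

2% milk (gallon) €5.06: unprepared food → 7.25% + 2% district = 9.25% → €0.46805
Bottle of gin (750 mL) €27.82: alcoholic beverages → 12.75% + 1.5% district = 14.25% → €3.96435
Winter coat €269.88: clothing → 5% + 0% district = 5% → €13.494
Sourdough loaf €3.32: unprepared food → 7.25% + 2% district = 9.25% → €0.3071
Adhesive bandages €8.94: over-the-counter medication → 7% + 2.5% district = 9.5% → €0.8493
Spiral notebook €3.61: all other tangible goods → 5.5% + 0.75% district = 6.25% → €0.225625
Peanut butter €6.04: unprepared food → 7.25% + 2% district = 9.25% → €0.5587
Unrounded tax sum = €19.867125 → €19.87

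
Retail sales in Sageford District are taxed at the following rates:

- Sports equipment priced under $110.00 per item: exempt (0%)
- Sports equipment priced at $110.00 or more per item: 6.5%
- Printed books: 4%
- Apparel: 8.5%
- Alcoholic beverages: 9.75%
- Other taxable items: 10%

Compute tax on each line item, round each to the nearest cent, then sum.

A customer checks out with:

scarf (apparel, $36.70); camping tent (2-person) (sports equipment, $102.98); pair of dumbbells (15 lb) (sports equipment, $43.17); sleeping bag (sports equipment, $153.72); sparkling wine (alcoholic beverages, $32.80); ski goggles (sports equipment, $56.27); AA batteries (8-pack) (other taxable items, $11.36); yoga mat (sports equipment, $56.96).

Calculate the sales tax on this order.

Scarf $36.70: apparel → 8.5% → $3.12
Camping tent (2-person) $102.98: sports equipment, under $110.00 → 0% → $0.00
Pair of dumbbells (15 lb) $43.17: sports equipment, under $110.00 → 0% → $0.00
Sleeping bag $153.72: sports equipment, $110.00 or more → 6.5% → $9.99
Sparkling wine $32.80: alcoholic beverages → 9.75% → $3.20
Ski goggles $56.27: sports equipment, under $110.00 → 0% → $0.00
AA batteries (8-pack) $11.36: other taxable items → 10% → $1.14
Yoga mat $56.96: sports equipment, under $110.00 → 0% → $0.00
Total tax = $3.12 + $9.99 + $3.20 + $1.14 = $17.45

$17.45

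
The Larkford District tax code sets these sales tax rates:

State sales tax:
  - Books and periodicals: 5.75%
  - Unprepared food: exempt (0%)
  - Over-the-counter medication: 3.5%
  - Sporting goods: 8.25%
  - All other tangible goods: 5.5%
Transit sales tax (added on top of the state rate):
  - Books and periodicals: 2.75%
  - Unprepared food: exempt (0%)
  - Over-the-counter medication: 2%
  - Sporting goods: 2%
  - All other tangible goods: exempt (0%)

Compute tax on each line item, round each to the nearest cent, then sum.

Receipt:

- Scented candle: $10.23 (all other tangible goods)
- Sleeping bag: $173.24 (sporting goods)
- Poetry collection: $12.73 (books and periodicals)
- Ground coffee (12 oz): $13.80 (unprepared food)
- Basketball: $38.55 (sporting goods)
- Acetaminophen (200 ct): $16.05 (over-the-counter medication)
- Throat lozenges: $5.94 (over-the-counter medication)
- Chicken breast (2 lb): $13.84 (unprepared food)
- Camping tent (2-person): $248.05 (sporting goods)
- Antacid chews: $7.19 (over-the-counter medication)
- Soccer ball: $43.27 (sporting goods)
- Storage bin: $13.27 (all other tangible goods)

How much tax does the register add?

$55.56

Scented candle $10.23: all other tangible goods → 5.5% + 0% transit = 5.5% → $0.56
Sleeping bag $173.24: sporting goods → 8.25% + 2% transit = 10.25% → $17.76
Poetry collection $12.73: books and periodicals → 5.75% + 2.75% transit = 8.5% → $1.08
Ground coffee (12 oz) $13.80: unprepared food → 0% + 0% transit = 0% → $0.00
Basketball $38.55: sporting goods → 8.25% + 2% transit = 10.25% → $3.95
Acetaminophen (200 ct) $16.05: over-the-counter medication → 3.5% + 2% transit = 5.5% → $0.88
Throat lozenges $5.94: over-the-counter medication → 3.5% + 2% transit = 5.5% → $0.33
Chicken breast (2 lb) $13.84: unprepared food → 0% + 0% transit = 0% → $0.00
Camping tent (2-person) $248.05: sporting goods → 8.25% + 2% transit = 10.25% → $25.43
Antacid chews $7.19: over-the-counter medication → 3.5% + 2% transit = 5.5% → $0.40
Soccer ball $43.27: sporting goods → 8.25% + 2% transit = 10.25% → $4.44
Storage bin $13.27: all other tangible goods → 5.5% + 0% transit = 5.5% → $0.73
Total tax = $0.56 + $17.76 + $1.08 + $3.95 + $0.88 + $0.33 + $25.43 + $0.40 + $4.44 + $0.73 = $55.56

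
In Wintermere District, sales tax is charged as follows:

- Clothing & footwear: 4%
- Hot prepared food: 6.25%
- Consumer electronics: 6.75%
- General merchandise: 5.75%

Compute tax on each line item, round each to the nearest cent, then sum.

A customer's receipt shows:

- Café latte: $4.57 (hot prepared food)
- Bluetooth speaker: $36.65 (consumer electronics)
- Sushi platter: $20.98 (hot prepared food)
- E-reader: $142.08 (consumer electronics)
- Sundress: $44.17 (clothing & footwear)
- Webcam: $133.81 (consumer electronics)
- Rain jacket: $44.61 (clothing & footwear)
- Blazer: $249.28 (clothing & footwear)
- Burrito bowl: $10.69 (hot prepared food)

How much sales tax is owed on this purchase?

$36.88

Café latte $4.57: hot prepared food → 6.25% → $0.29
Bluetooth speaker $36.65: consumer electronics → 6.75% → $2.47
Sushi platter $20.98: hot prepared food → 6.25% → $1.31
E-reader $142.08: consumer electronics → 6.75% → $9.59
Sundress $44.17: clothing & footwear → 4% → $1.77
Webcam $133.81: consumer electronics → 6.75% → $9.03
Rain jacket $44.61: clothing & footwear → 4% → $1.78
Blazer $249.28: clothing & footwear → 4% → $9.97
Burrito bowl $10.69: hot prepared food → 6.25% → $0.67
Total tax = $0.29 + $2.47 + $1.31 + $9.59 + $1.77 + $9.03 + $1.78 + $9.97 + $0.67 = $36.88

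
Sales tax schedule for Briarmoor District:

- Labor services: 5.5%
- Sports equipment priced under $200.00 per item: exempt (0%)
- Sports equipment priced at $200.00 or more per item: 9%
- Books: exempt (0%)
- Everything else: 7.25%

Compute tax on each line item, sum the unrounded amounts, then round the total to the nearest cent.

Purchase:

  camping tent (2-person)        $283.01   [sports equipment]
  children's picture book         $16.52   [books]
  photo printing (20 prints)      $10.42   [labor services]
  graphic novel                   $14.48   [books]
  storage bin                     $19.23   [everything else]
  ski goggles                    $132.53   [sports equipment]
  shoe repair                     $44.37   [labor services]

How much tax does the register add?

$29.88

Camping tent (2-person) $283.01: sports equipment, $200.00 or more → 9% → $25.4709
Children's picture book $16.52: books → 0% → $0.00
Photo printing (20 prints) $10.42: labor services → 5.5% → $0.5731
Graphic novel $14.48: books → 0% → $0.00
Storage bin $19.23: everything else → 7.25% → $1.394175
Ski goggles $132.53: sports equipment, under $200.00 → 0% → $0.00
Shoe repair $44.37: labor services → 5.5% → $2.44035
Unrounded tax sum = $29.878525 → $29.88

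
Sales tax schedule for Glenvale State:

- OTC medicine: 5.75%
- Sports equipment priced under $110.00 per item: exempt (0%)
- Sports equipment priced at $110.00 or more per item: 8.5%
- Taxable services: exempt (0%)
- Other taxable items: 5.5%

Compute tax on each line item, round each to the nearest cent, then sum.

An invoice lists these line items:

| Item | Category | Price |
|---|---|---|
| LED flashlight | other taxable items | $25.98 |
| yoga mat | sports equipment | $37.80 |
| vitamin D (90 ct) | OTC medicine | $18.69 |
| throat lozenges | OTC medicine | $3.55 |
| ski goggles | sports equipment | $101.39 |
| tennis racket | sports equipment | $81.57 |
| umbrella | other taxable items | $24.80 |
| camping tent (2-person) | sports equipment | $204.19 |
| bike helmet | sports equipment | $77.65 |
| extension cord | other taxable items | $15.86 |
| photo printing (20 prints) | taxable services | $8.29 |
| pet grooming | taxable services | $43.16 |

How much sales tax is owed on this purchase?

LED flashlight $25.98: other taxable items → 5.5% → $1.43
Yoga mat $37.80: sports equipment, under $110.00 → 0% → $0.00
Vitamin D (90 ct) $18.69: OTC medicine → 5.75% → $1.07
Throat lozenges $3.55: OTC medicine → 5.75% → $0.20
Ski goggles $101.39: sports equipment, under $110.00 → 0% → $0.00
Tennis racket $81.57: sports equipment, under $110.00 → 0% → $0.00
Umbrella $24.80: other taxable items → 5.5% → $1.36
Camping tent (2-person) $204.19: sports equipment, $110.00 or more → 8.5% → $17.36
Bike helmet $77.65: sports equipment, under $110.00 → 0% → $0.00
Extension cord $15.86: other taxable items → 5.5% → $0.87
Photo printing (20 prints) $8.29: taxable services → 0% → $0.00
Pet grooming $43.16: taxable services → 0% → $0.00
Total tax = $1.43 + $1.07 + $0.20 + $1.36 + $17.36 + $0.87 = $22.29

$22.29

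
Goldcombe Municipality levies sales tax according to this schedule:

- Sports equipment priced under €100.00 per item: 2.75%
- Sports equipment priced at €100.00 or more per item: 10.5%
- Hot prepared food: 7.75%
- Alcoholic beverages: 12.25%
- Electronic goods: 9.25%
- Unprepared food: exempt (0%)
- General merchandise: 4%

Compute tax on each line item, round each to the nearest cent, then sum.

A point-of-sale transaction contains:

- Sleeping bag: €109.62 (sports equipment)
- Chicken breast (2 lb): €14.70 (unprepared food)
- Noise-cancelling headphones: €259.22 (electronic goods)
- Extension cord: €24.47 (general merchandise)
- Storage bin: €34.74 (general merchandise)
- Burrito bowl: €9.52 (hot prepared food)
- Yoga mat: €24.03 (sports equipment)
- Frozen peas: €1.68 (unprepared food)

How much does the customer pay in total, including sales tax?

Sleeping bag €109.62: sports equipment, €100.00 or more → 10.5% → €11.51
Chicken breast (2 lb) €14.70: unprepared food → 0% → €0.00
Noise-cancelling headphones €259.22: electronic goods → 9.25% → €23.98
Extension cord €24.47: general merchandise → 4% → €0.98
Storage bin €34.74: general merchandise → 4% → €1.39
Burrito bowl €9.52: hot prepared food → 7.75% → €0.74
Yoga mat €24.03: sports equipment, under €100.00 → 2.75% → €0.66
Frozen peas €1.68: unprepared food → 0% → €0.00
Subtotal = €477.98; tax = €39.26; total due = €517.24

€517.24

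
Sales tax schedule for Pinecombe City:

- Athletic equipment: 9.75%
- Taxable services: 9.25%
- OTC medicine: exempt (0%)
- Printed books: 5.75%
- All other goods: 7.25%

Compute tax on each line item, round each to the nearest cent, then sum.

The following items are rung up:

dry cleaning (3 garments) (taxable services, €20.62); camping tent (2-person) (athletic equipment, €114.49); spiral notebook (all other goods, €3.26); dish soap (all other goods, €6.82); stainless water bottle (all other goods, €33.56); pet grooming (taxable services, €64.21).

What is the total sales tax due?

Dry cleaning (3 garments) €20.62: taxable services → 9.25% → €1.91
Camping tent (2-person) €114.49: athletic equipment → 9.75% → €11.16
Spiral notebook €3.26: all other goods → 7.25% → €0.24
Dish soap €6.82: all other goods → 7.25% → €0.49
Stainless water bottle €33.56: all other goods → 7.25% → €2.43
Pet grooming €64.21: taxable services → 9.25% → €5.94
Total tax = €1.91 + €11.16 + €0.24 + €0.49 + €2.43 + €5.94 = €22.17

€22.17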